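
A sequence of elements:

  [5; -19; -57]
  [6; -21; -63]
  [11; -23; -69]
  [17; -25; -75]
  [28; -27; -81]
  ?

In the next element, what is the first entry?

45

First entry: each term is the sum of the two before it, so 5, 6, 11, 17, 28 → 45.
Second entry: -19, -21, -23, -25, -27 → -29 (−2 each step).
Third entry: always 3 × the second entry; -57, -63, -69, -75, -81 → -87.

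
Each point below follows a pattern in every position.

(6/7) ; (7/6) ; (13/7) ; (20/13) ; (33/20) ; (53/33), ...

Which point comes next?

(86/53)

First part: 6, 7, 13, 20, 33, 53 → 86 (each term is the sum of the two before it).
Second part: 7, 6, 7, 13, 20, 33 → 53 (always the previous value of the first part).
Putting it together: (86/53).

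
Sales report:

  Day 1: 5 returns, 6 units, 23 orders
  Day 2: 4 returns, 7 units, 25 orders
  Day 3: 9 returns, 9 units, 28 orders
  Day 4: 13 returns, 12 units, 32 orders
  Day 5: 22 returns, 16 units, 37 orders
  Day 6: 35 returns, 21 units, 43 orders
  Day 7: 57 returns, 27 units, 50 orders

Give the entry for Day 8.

Returns: each term is the sum of the two before it, so 5, 4, 9, 13, 22, 35, 57 → 92.
Units: differences are 1, 2, 3, … (increasing by 1 each time); 6, 7, 9, 12, 16, 21, 27 → 34.
Orders goes 23, 25, 28, 32, 37, 43, 50 → 58 (differences are 2, 3, 4, … (increasing by 1 each time)).
Putting it together: 92 returns, 34 units, 58 orders.

92 returns, 34 units, 58 orders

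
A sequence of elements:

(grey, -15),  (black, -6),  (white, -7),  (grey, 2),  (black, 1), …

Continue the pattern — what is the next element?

Shade: grey, black, white, grey, black → white (repeats grey → black → white).
Second component: alternating steps +9, −1, +9, −1, …; -15, -6, -7, 2, 1 → 10.
So the next element is (white, 10).

(white, 10)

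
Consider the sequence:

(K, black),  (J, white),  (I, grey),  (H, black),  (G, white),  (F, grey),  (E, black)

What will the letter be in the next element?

Letter goes K, J, I, H, G, F, E → D (letters move back 1 place in the alphabet).
Shade: black, white, grey, black, white, grey, black → white (repeats black → white → grey).

D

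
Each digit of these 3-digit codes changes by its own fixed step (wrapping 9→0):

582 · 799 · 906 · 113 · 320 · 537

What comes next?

First digit: 5, 7, 9, 1, 3, 5 → 7 (+2 each step, mod 10).
Second digit — +1 each step, mod 10: 8, 9, 0, 1, 2, 3 → 4.
Third digit — −3 each step, mod 10: 2, 9, 6, 3, 0, 7 → 4.
Putting it together: 744.

744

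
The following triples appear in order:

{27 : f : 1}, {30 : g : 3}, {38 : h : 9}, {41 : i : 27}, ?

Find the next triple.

First value: 27, 30, 38, 41 → 49 (alternating steps +3, +8, +3, +8, …).
Letter — letters move forward 1 place in the alphabet: f, g, h, i → j.
Third value: ×3 each step; 1, 3, 9, 27 → 81.
So the next triple is {49 : j : 81}.

{49 : j : 81}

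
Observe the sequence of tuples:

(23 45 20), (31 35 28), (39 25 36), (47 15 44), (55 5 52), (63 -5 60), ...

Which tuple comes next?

First entry goes 23, 31, 39, 47, 55, 63 → 71 (+8 each step).
Second entry: −10 each step, so 45, 35, 25, 15, 5, -5 → -15.
Third entry: +8 each step, so 20, 28, 36, 44, 52, 60 → 68.
Combining the parts gives (71 -15 68).

(71 -15 68)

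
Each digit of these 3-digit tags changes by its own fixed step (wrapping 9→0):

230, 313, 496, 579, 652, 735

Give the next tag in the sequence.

818

First digit — +1 each step, mod 10: 2, 3, 4, 5, 6, 7 → 8.
Second digit — −2 each step, mod 10: 3, 1, 9, 7, 5, 3 → 1.
Third digit: 0, 3, 6, 9, 2, 5 → 8 (+3 each step, mod 10).
Combining the parts gives 818.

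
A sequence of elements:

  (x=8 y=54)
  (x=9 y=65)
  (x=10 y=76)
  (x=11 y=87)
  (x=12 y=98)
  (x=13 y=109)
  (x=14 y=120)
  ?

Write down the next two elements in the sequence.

(x=15 y=131), (x=16 y=142)

X: +1 each step, so 8, 9, 10, 11, 12, 13, 14 → 15 → 16.
Y: +11 each step, so 54, 65, 76, 87, 98, 109, 120 → 131 → 142.
Putting the parts together: (x=15 y=131) and then (x=16 y=142).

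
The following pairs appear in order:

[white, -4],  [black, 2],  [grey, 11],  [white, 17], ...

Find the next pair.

[black, 26]

Shade — repeats white → black → grey: white, black, grey, white → black.
Second component goes -4, 2, 11, 17 → 26 (alternating steps +6, +9, +6, +9, …).
So the next pair is [black, 26].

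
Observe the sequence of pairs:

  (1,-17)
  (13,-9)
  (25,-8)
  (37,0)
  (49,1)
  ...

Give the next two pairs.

First part: 1, 13, 25, 37, 49 → 61 → 73 (+12 each step).
Second part: alternating steps +8, +1, +8, +1, …; -17, -9, -8, 0, 1 → 9 → 10.
Putting the parts together: (61,9) and then (73,10).

(61,9), (73,10)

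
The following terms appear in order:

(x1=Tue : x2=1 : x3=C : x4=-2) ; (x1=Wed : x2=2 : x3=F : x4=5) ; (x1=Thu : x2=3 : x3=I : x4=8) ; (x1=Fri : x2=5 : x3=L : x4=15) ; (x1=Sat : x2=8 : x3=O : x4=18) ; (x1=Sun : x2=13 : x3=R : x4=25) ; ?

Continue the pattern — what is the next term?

(x1=Mon : x2=21 : x3=U : x4=28)

X1 — runs through the weekdays Mon→Sun: Tue, Wed, Thu, Fri, Sat, Sun → Mon.
X2: each term is the sum of the two before it, so 1, 2, 3, 5, 8, 13 → 21.
For the x3, letters move forward 3 places in the alphabet: C, F, I, L, O, R → U.
X4: alternating steps +7, +3, +7, +3, …, so -2, 5, 8, 15, 18, 25 → 28.
Combining the parts gives (x1=Mon : x2=21 : x3=U : x4=28).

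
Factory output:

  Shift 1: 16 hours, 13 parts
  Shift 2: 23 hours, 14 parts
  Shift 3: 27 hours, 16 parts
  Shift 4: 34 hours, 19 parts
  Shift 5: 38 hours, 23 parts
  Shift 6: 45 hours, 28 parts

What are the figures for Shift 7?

49 hours, 34 parts

Hours: alternating steps +7, +4, +7, +4, …; 16, 23, 27, 34, 38, 45 → 49.
Parts — differences are 1, 2, 3, … (increasing by 1 each time): 13, 14, 16, 19, 23, 28 → 34.
So the next record is 49 hours, 34 parts.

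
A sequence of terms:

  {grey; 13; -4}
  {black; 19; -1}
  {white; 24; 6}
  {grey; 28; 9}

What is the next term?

Shade: grey, black, white, grey → black (repeats grey → black → white).
Second value: differences are 6, 5, 4, … (decreasing by 1 each time), so 13, 19, 24, 28 → 31.
Third value: alternating steps +3, +7, +3, +7, …; -4, -1, 6, 9 → 16.
Combining the parts gives {black; 31; 16}.

{black; 31; 16}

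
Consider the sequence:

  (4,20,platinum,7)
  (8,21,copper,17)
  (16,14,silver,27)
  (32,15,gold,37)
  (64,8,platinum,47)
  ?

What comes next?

(128,9,copper,57)

First component goes 4, 8, 16, 32, 64 → 128 (×2 each step).
For the second component, alternating steps +1, −7, +1, −7, …: 20, 21, 14, 15, 8 → 9.
Metal goes platinum, copper, silver, gold, platinum → copper (repeats platinum → copper → silver → gold).
Fourth component: +10 each step, so 7, 17, 27, 37, 47 → 57.
So the next tuple is (128,9,copper,57).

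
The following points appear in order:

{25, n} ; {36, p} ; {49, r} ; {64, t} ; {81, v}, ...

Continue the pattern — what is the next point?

{100, x}

First slot goes 25, 36, 49, 64, 81 → 100 (perfect squares: 5², 6², 7², …).
Letter: letters move forward 2 places in the alphabet, so n, p, r, t, v → x.
Putting it together: {100, x}.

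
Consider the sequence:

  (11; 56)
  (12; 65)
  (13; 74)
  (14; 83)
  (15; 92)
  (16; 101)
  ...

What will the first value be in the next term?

First value: +1 each step; 11, 12, 13, 14, 15, 16 → 17.

17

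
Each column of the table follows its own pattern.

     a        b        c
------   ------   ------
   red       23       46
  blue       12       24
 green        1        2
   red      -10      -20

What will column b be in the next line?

Column b goes 23, 12, 1, -10 → -21 (−11 each step).

-21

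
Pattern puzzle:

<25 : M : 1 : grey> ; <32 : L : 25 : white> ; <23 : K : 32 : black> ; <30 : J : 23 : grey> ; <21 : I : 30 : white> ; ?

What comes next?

<28 : H : 21 : black>

First value — alternating steps +7, −9, +7, −9, …: 25, 32, 23, 30, 21 → 28.
Letter: letters move back 1 place in the alphabet, so M, L, K, J, I → H.
Third value: always the previous value of the first value; 1, 25, 32, 23, 30 → 21.
Shade goes grey, white, black, grey, white → black (repeats grey → white → black).
Combining the parts gives <28 : H : 21 : black>.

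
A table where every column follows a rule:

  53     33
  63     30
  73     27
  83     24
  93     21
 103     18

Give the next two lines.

113  15; 123  12

First component — +10 each step: 53, 63, 73, 83, 93, 103 → 113 → 123.
Second component — −3 each step: 33, 30, 27, 24, 21, 18 → 15 → 12.
Putting the parts together: 113  15 and then 123  12.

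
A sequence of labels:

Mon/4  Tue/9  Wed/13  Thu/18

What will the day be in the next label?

Day — runs through the weekdays Mon→Sun: Mon, Tue, Wed, Thu → Fri.

Fri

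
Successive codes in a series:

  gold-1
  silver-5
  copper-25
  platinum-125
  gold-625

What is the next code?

Metal: gold, silver, copper, platinum, gold → silver (repeats gold → silver → copper → platinum).
Second component: 1, 5, 25, 125, 625 → 3125 (×5 each step).
Putting it together: silver-3125.

silver-3125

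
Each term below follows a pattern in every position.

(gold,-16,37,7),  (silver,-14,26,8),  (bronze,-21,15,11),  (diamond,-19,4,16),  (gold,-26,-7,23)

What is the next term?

(silver,-24,-18,32)

For the rank, repeats gold → silver → bronze → diamond: gold, silver, bronze, diamond, gold → silver.
Second coordinate — alternating steps +2, −7, +2, −7, …: -16, -14, -21, -19, -26 → -24.
For the third coordinate, −11 each step: 37, 26, 15, 4, -7 → -18.
Fourth coordinate: 7, 8, 11, 16, 23 → 32 (differences are 1, 3, 5, … (increasing by 2 each time)).
So the next term is (silver,-24,-18,32).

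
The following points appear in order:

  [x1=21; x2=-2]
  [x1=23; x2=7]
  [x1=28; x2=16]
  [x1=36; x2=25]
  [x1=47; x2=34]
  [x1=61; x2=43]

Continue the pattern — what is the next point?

X1 — differences are 2, 5, 8, … (increasing by 3 each time): 21, 23, 28, 36, 47, 61 → 78.
X2: +9 each step, so -2, 7, 16, 25, 34, 43 → 52.
Putting it together: [x1=78; x2=52].

[x1=78; x2=52]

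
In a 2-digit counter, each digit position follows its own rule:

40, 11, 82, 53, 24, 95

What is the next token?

First digit: 4, 1, 8, 5, 2, 9 → 6 (−3 each step, mod 10).
Second digit: 0, 1, 2, 3, 4, 5 → 6 (+1 each step, mod 10).
So the next token is 66.

66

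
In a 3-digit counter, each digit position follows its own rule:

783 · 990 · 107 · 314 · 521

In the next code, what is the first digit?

First digit: 7, 9, 1, 3, 5 → 7 (+2 each step, mod 10).
Second digit: +1 each step, mod 10, so 8, 9, 0, 1, 2 → 3.
Third digit: −3 each step, mod 10; 3, 0, 7, 4, 1 → 8.

7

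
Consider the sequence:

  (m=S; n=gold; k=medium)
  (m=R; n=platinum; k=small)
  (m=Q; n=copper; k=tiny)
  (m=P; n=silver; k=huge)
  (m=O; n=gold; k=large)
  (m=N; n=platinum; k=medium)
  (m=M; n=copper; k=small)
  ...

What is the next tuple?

(m=L; n=silver; k=tiny)

M: letters move back 1 place in the alphabet, so S, R, Q, P, O, N, M → L.
N: gold, platinum, copper, silver, gold, platinum, copper → silver (repeats gold → platinum → copper → silver).
For the k, repeats medium → small → tiny → huge → large: medium, small, tiny, huge, large, medium, small → tiny.
Putting it together: (m=L; n=silver; k=tiny).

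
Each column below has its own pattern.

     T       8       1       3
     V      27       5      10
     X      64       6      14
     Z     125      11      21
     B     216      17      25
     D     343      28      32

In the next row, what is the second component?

Second component — perfect cubes: 2³, 3³, 4³, …: 8, 27, 64, 125, 216, 343 → 512.

512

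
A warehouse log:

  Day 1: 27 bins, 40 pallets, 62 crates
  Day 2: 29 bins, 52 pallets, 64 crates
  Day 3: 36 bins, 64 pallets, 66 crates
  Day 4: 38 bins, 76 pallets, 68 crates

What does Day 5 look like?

For the bins, alternating steps +2, +7, +2, +7, …: 27, 29, 36, 38 → 45.
For the pallets, +12 each step: 40, 52, 64, 76 → 88.
For the crates, +2 each step: 62, 64, 66, 68 → 70.
So the next record is 45 bins, 88 pallets, 70 crates.

45 bins, 88 pallets, 70 crates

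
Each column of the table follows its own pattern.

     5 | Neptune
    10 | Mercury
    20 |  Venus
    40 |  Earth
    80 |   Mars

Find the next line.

160  Jupiter

For the first component, ×2 each step: 5, 10, 20, 40, 80 → 160.
Planet goes Neptune, Mercury, Venus, Earth, Mars → Jupiter (runs through the planets Mercury→Neptune).
Putting it together: 160  Jupiter.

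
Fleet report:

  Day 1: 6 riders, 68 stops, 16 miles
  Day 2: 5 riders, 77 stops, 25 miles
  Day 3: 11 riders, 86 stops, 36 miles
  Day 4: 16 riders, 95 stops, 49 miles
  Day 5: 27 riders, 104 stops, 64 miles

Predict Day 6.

Riders: 6, 5, 11, 16, 27 → 43 (each term is the sum of the two before it).
Stops goes 68, 77, 86, 95, 104 → 113 (+9 each step).
For the miles, perfect squares: 4², 5², 6², …: 16, 25, 36, 49, 64 → 81.
So the next row is 43 riders, 113 stops, 81 miles.

43 riders, 113 stops, 81 miles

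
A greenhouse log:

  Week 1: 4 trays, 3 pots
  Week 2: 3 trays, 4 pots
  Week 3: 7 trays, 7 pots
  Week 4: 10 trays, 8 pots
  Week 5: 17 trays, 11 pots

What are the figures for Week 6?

27 trays, 12 pots

Trays: each term is the sum of the two before it, so 4, 3, 7, 10, 17 → 27.
For the pots, alternating steps +1, +3, +1, +3, …: 3, 4, 7, 8, 11 → 12.
Putting it together: 27 trays, 12 pots.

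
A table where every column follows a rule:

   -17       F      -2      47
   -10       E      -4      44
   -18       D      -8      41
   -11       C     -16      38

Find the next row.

-19  B  -32  35

First component: -17, -10, -18, -11 → -19 (alternating steps +7, −8, +7, −8, …).
Letter goes F, E, D, C → B (letters move back 1 place in the alphabet).
Third component: ×2 each step; -2, -4, -8, -16 → -32.
Fourth component goes 47, 44, 41, 38 → 35 (−3 each step).
So the next row is -19  B  -32  35.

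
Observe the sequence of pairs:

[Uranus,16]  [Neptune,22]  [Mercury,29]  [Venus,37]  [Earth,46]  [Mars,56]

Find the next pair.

Planet: runs through the planets Mercury→Neptune, so Uranus, Neptune, Mercury, Venus, Earth, Mars → Jupiter.
Second component: differences are 6, 7, 8, … (increasing by 1 each time); 16, 22, 29, 37, 46, 56 → 67.
Putting it together: [Jupiter,67].

[Jupiter,67]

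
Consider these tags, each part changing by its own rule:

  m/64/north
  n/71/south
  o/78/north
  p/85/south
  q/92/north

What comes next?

r/99/south

Letter: letters move forward 1 place in the alphabet; m, n, o, p, q → r.
For the second component, +7 each step: 64, 71, 78, 85, 92 → 99.
Direction — alternates north ↔ south: north, south, north, south, north → south.
So the next tag is r/99/south.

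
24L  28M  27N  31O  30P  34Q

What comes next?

First component — alternating steps +4, −1, +4, −1, …: 24, 28, 27, 31, 30, 34 → 33.
Letter: letters move forward 1 place in the alphabet; L, M, N, O, P, Q → R.
Putting it together: 33R.

33R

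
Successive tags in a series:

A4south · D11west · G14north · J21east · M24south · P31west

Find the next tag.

For the letter, letters move forward 3 places in the alphabet: A, D, G, J, M, P → S.
Second component goes 4, 11, 14, 21, 24, 31 → 34 (alternating steps +7, +3, +7, +3, …).
Direction goes south, west, north, east, south, west → north (repeats south → west → north → east).
So the next tag is S34north.

S34north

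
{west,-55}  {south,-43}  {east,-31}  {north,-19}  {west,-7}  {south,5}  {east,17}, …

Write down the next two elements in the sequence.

For the direction, repeats west → south → east → north: west, south, east, north, west, south, east → north → west.
For the second value, +12 each step: -55, -43, -31, -19, -7, 5, 17 → 29 → 41.
Putting the parts together: {north,29} and then {west,41}.

{north,29}, {west,41}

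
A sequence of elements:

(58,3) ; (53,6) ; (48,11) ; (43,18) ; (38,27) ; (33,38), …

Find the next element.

First slot: −5 each step; 58, 53, 48, 43, 38, 33 → 28.
Second slot: 3, 6, 11, 18, 27, 38 → 51 (differences are 3, 5, 7, … (increasing by 2 each time)).
Putting it together: (28,51).

(28,51)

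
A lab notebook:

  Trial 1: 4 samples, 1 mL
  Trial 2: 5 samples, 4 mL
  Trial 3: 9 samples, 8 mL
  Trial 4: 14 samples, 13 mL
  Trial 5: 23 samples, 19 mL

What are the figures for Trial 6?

Samples: each term is the sum of the two before it, so 4, 5, 9, 14, 23 → 37.
For the mL, differences are 3, 4, 5, … (increasing by 1 each time): 1, 4, 8, 13, 19 → 26.
Putting it together: 37 samples, 26 mL.

37 samples, 26 mL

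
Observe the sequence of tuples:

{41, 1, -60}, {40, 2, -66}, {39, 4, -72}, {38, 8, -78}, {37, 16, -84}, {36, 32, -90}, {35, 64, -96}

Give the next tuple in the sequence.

For the first coordinate, −1 each step: 41, 40, 39, 38, 37, 36, 35 → 34.
Second coordinate — ×2 each step: 1, 2, 4, 8, 16, 32, 64 → 128.
Third coordinate: −6 each step; -60, -66, -72, -78, -84, -90, -96 → -102.
So the next tuple is {34, 128, -102}.

{34, 128, -102}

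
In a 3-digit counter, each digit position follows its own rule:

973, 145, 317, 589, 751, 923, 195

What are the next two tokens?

First digit: +2 each step, mod 10, so 9, 1, 3, 5, 7, 9, 1 → 3 → 5.
Second digit — −3 each step, mod 10: 7, 4, 1, 8, 5, 2, 9 → 6 → 3.
Third digit goes 3, 5, 7, 9, 1, 3, 5 → 7 → 9 (+2 each step, mod 10).
Putting the parts together: 367 and then 539.

367, 539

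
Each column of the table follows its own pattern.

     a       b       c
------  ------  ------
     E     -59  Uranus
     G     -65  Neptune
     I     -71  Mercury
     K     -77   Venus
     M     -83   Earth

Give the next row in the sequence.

O  -89  Mars

Column a: letters move forward 2 places in the alphabet; E, G, I, K, M → O.
Column b — −6 each step: -59, -65, -71, -77, -83 → -89.
Column c: Uranus, Neptune, Mercury, Venus, Earth → Mars (runs through the planets Mercury→Neptune).
Combining the parts gives O  -89  Mars.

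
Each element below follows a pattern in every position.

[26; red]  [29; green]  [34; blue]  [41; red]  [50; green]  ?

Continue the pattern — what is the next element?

First coordinate: 26, 29, 34, 41, 50 → 61 (differences are 3, 5, 7, … (increasing by 2 each time)).
For the colour, repeats red → green → blue: red, green, blue, red, green → blue.
Combining the parts gives [61; blue].

[61; blue]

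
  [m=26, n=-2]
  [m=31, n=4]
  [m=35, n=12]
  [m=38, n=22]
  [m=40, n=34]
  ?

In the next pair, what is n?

For the n, differences are 6, 8, 10, … (increasing by 2 each time): -2, 4, 12, 22, 34 → 48.

48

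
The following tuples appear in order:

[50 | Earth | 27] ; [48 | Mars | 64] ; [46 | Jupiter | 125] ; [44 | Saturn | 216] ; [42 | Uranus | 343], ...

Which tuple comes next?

First coordinate: 50, 48, 46, 44, 42 → 40 (−2 each step).
Planet goes Earth, Mars, Jupiter, Saturn, Uranus → Neptune (runs through the planets Mercury→Neptune).
Third coordinate: perfect cubes: 3³, 4³, 5³, …, so 27, 64, 125, 216, 343 → 512.
So the next tuple is [40 | Neptune | 512].

[40 | Neptune | 512]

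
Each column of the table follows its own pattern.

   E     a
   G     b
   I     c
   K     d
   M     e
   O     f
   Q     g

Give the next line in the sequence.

S  h

For the first letter, letters move forward 2 places in the alphabet: E, G, I, K, M, O, Q → S.
Second letter: a, b, c, d, e, f, g → h (letters move forward 1 place in the alphabet).
Putting it together: S  h.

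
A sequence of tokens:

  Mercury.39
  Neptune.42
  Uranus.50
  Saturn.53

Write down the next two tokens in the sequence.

Planet goes Mercury, Neptune, Uranus, Saturn → Jupiter → Mars (runs backward through the planets Mercury→Neptune).
Second component: alternating steps +3, +8, +3, +8, …, so 39, 42, 50, 53 → 61 → 64.
Putting the parts together: Jupiter.61 and then Mars.64.

Jupiter.61 then Mars.64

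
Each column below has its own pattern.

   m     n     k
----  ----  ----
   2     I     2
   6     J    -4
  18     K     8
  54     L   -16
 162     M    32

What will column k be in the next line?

Column k — ×(-2) each step: 2, -4, 8, -16, 32 → -64.

-64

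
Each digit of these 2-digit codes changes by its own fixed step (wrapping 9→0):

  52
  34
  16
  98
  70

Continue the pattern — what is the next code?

First digit goes 5, 3, 1, 9, 7 → 5 (−2 each step, mod 10).
Second digit: +2 each step, mod 10; 2, 4, 6, 8, 0 → 2.
Combining the parts gives 52.

52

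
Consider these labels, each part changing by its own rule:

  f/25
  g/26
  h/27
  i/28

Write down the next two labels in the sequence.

Letter: letters move forward 1 place in the alphabet; f, g, h, i → j → k.
Second component: +1 each step, so 25, 26, 27, 28 → 29 → 30.
Putting the parts together: j/29 and then k/30.

j/29, k/30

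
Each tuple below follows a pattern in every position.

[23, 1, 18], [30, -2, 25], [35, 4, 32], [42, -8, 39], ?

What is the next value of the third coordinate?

First coordinate: alternating steps +7, +5, +7, +5, …, so 23, 30, 35, 42 → 47.
Second coordinate goes 1, -2, 4, -8 → 16 (×(-2) each step).
Third coordinate: 18, 25, 32, 39 → 46 (+7 each step).

46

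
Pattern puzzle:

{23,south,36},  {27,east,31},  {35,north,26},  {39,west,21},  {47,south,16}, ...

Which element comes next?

{51,east,11}

First component — alternating steps +4, +8, +4, +8, …: 23, 27, 35, 39, 47 → 51.
For the direction, repeats south → east → north → west: south, east, north, west, south → east.
Third component: −5 each step; 36, 31, 26, 21, 16 → 11.
Putting it together: {51,east,11}.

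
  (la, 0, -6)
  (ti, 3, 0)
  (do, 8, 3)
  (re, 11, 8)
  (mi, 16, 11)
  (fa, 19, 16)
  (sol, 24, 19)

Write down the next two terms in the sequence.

(la, 27, 24), (ti, 32, 27)

Note: runs through the solfège scale do→ti; la, ti, do, re, mi, fa, sol → la → ti.
Second part: alternating steps +3, +5, +3, +5, …, so 0, 3, 8, 11, 16, 19, 24 → 27 → 32.
Third part goes -6, 0, 3, 8, 11, 16, 19 → 24 → 27 (always the previous value of the second part).
So the next two terms are (la, 27, 24) and (ti, 32, 27).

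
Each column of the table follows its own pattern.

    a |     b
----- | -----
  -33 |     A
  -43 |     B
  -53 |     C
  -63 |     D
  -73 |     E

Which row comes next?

For the column a, −10 each step: -33, -43, -53, -63, -73 → -83.
Column b: letters move forward 1 place in the alphabet; A, B, C, D, E → F.
Combining the parts gives -83  F.

-83  F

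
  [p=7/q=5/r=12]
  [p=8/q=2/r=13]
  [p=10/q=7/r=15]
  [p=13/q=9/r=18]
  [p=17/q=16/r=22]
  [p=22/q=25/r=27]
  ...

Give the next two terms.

[p=28/q=41/r=33], [p=35/q=66/r=40]

P goes 7, 8, 10, 13, 17, 22 → 28 → 35 (differences are 1, 2, 3, … (increasing by 1 each time)).
For the q, each term is the sum of the two before it: 5, 2, 7, 9, 16, 25 → 41 → 66.
R: differences are 1, 2, 3, … (increasing by 1 each time), so 12, 13, 15, 18, 22, 27 → 33 → 40.
Putting the parts together: [p=28/q=41/r=33] and then [p=35/q=66/r=40].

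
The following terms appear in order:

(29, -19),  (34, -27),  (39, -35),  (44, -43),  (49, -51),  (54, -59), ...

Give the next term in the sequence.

(59, -67)

First part goes 29, 34, 39, 44, 49, 54 → 59 (+5 each step).
For the second part, −8 each step: -19, -27, -35, -43, -51, -59 → -67.
Combining the parts gives (59, -67).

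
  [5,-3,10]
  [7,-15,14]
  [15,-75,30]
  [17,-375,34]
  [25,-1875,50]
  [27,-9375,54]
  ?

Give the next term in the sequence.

First coordinate — alternating steps +2, +8, +2, +8, …: 5, 7, 15, 17, 25, 27 → 35.
Second coordinate: ×5 each step, so -3, -15, -75, -375, -1875, -9375 → -46875.
Third coordinate: 10, 14, 30, 34, 50, 54 → 70 (always 2 × the first coordinate).
So the next term is [35,-46875,70].

[35,-46875,70]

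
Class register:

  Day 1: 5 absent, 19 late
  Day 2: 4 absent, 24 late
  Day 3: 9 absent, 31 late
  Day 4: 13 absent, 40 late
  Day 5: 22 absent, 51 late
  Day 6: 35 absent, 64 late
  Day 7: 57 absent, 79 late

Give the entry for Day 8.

Absent — each term is the sum of the two before it: 5, 4, 9, 13, 22, 35, 57 → 92.
Late: differences are 5, 7, 9, … (increasing by 2 each time), so 19, 24, 31, 40, 51, 64, 79 → 96.
So the next row is 92 absent, 96 late.

92 absent, 96 late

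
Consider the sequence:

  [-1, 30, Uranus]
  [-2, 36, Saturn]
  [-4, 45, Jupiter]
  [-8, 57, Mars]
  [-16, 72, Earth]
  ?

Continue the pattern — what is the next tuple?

[-32, 90, Venus]

First entry: ×2 each step; -1, -2, -4, -8, -16 → -32.
Second entry: 30, 36, 45, 57, 72 → 90 (differences are 6, 9, 12, … (increasing by 3 each time)).
For the planet, runs backward through the planets Mercury→Neptune: Uranus, Saturn, Jupiter, Mars, Earth → Venus.
So the next tuple is [-32, 90, Venus].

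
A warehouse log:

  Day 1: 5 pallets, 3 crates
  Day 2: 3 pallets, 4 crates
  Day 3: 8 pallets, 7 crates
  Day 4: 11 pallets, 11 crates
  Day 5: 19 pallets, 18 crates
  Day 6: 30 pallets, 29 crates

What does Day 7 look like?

Pallets — each term is the sum of the two before it: 5, 3, 8, 11, 19, 30 → 49.
Crates: 3, 4, 7, 11, 18, 29 → 47 (each term is the sum of the two before it).
Combining the parts gives 49 pallets, 47 crates.

49 pallets, 47 crates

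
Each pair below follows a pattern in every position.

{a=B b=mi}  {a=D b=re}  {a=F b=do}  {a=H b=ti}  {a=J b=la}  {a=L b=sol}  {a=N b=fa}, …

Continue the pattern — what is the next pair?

{a=P b=mi}

A — letters move forward 2 places in the alphabet: B, D, F, H, J, L, N → P.
B: runs backward through the solfège scale do→ti, so mi, re, do, ti, la, sol, fa → mi.
Putting it together: {a=P b=mi}.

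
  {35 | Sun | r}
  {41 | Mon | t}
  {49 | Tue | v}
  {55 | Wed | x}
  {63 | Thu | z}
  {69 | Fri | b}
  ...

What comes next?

First part: alternating steps +6, +8, +6, +8, …; 35, 41, 49, 55, 63, 69 → 77.
Day goes Sun, Mon, Tue, Wed, Thu, Fri → Sat (runs through the weekdays Mon→Sun).
Letter — letters move forward 2 places in the alphabet, wrapping Z→A: r, t, v, x, z, b → d.
Combining the parts gives {77 | Sat | d}.

{77 | Sat | d}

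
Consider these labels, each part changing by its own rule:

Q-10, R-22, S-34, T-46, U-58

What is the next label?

V-70

For the letter, letters move forward 1 place in the alphabet: Q, R, S, T, U → V.
Second component: +12 each step, so 10, 22, 34, 46, 58 → 70.
Putting it together: V-70.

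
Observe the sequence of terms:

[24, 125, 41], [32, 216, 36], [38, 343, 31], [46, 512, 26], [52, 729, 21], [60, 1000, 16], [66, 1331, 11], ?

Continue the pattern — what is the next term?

[74, 1728, 6]

First component — alternating steps +8, +6, +8, +6, …: 24, 32, 38, 46, 52, 60, 66 → 74.
Second component: 125, 216, 343, 512, 729, 1000, 1331 → 1728 (perfect cubes: 5³, 6³, 7³, …).
Third component goes 41, 36, 31, 26, 21, 16, 11 → 6 (−5 each step).
Combining the parts gives [74, 1728, 6].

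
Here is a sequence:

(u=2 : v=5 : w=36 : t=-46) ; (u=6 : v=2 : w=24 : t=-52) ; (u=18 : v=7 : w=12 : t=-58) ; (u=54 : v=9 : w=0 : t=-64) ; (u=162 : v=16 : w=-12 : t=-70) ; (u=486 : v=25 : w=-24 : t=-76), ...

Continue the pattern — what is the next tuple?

(u=1458 : v=41 : w=-36 : t=-82)

U: 2, 6, 18, 54, 162, 486 → 1458 (×3 each step).
V — each term is the sum of the two before it: 5, 2, 7, 9, 16, 25 → 41.
W: −12 each step; 36, 24, 12, 0, -12, -24 → -36.
T: −6 each step, so -46, -52, -58, -64, -70, -76 → -82.
Putting it together: (u=1458 : v=41 : w=-36 : t=-82).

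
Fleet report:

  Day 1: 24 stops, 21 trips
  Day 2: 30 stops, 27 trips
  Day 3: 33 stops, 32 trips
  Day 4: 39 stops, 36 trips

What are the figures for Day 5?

Stops: alternating steps +6, +3, +6, +3, …, so 24, 30, 33, 39 → 42.
Trips: 21, 27, 32, 36 → 39 (differences are 6, 5, 4, … (decreasing by 1 each time)).
Combining the parts gives 42 stops, 39 trips.

42 stops, 39 trips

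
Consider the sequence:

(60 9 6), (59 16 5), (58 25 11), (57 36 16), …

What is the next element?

(56 49 27)

First component — −1 each step: 60, 59, 58, 57 → 56.
Second component — perfect squares: 3², 4², 5², …: 9, 16, 25, 36 → 49.
Third component: each term is the sum of the two before it; 6, 5, 11, 16 → 27.
Combining the parts gives (56 49 27).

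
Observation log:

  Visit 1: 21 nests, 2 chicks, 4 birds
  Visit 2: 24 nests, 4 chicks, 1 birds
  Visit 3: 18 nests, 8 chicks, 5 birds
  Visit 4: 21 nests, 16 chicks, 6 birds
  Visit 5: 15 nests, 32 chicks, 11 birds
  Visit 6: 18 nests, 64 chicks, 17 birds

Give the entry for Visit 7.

Nests: 21, 24, 18, 21, 15, 18 → 12 (alternating steps +3, −6, +3, −6, …).
For the chicks, ×2 each step: 2, 4, 8, 16, 32, 64 → 128.
Birds goes 4, 1, 5, 6, 11, 17 → 28 (each term is the sum of the two before it).
So the next record is 12 nests, 128 chicks, 28 birds.

12 nests, 128 chicks, 28 birds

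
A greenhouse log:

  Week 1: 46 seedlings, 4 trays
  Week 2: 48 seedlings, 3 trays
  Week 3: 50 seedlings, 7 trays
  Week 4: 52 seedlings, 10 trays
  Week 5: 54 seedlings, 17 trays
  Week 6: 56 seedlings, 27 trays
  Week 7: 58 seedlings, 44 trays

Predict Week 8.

Seedlings — +2 each step: 46, 48, 50, 52, 54, 56, 58 → 60.
For the trays, each term is the sum of the two before it: 4, 3, 7, 10, 17, 27, 44 → 71.
Combining the parts gives 60 seedlings, 71 trays.

60 seedlings, 71 trays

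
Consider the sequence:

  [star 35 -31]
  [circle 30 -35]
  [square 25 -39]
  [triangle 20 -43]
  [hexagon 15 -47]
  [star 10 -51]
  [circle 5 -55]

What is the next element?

Shape — repeats star → circle → square → triangle → hexagon: star, circle, square, triangle, hexagon, star, circle → square.
Second slot — −5 each step: 35, 30, 25, 20, 15, 10, 5 → 0.
Third slot: −4 each step; -31, -35, -39, -43, -47, -51, -55 → -59.
So the next element is [square 0 -59].

[square 0 -59]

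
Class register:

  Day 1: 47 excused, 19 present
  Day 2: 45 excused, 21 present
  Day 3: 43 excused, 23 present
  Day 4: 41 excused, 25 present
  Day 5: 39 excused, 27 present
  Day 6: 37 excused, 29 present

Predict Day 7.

Excused — −2 each step: 47, 45, 43, 41, 39, 37 → 35.
Present: 19, 21, 23, 25, 27, 29 → 31 (together with the excused always sums to 66).
Putting it together: 35 excused, 31 present.

35 excused, 31 present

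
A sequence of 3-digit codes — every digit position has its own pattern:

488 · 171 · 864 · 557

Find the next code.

240

First digit: −3 each step, mod 10, so 4, 1, 8, 5 → 2.
Second digit: −1 each step, mod 10; 8, 7, 6, 5 → 4.
Third digit — +3 each step, mod 10: 8, 1, 4, 7 → 0.
Combining the parts gives 240.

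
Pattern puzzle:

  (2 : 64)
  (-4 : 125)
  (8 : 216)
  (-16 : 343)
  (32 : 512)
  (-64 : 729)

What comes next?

(128 : 1000)

First component: 2, -4, 8, -16, 32, -64 → 128 (×(-2) each step).
Second component goes 64, 125, 216, 343, 512, 729 → 1000 (perfect cubes: 4³, 5³, 6³, …).
Combining the parts gives (128 : 1000).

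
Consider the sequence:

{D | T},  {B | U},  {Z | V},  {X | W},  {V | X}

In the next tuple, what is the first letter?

First letter: letters move back 2 places in the alphabet, wrapping A→Z, so D, B, Z, X, V → T.

T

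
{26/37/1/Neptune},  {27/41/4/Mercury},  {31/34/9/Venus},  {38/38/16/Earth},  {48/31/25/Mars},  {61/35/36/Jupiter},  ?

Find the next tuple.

{77/28/49/Saturn}

First component: 26, 27, 31, 38, 48, 61 → 77 (differences are 1, 4, 7, … (increasing by 3 each time)).
Second component: 37, 41, 34, 38, 31, 35 → 28 (alternating steps +4, −7, +4, −7, …).
Third component — perfect squares: 1², 2², 3², …: 1, 4, 9, 16, 25, 36 → 49.
Planet — runs through the planets Mercury→Neptune: Neptune, Mercury, Venus, Earth, Mars, Jupiter → Saturn.
Putting it together: {77/28/49/Saturn}.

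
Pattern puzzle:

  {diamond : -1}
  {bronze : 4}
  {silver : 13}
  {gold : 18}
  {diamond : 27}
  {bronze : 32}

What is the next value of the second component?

For the second component, alternating steps +5, +9, +5, +9, …: -1, 4, 13, 18, 27, 32 → 41.

41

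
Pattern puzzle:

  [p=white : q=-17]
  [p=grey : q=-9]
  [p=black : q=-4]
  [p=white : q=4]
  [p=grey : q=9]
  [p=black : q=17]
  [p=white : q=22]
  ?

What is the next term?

For the p, repeats white → grey → black: white, grey, black, white, grey, black, white → grey.
Q — alternating steps +8, +5, +8, +5, …: -17, -9, -4, 4, 9, 17, 22 → 30.
So the next term is [p=grey : q=30].

[p=grey : q=30]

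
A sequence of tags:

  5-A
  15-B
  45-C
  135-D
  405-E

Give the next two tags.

First component — ×3 each step: 5, 15, 45, 135, 405 → 1215 → 3645.
Letter goes A, B, C, D, E → F → G (letters move forward 1 place in the alphabet).
Putting the parts together: 1215-F and then 3645-G.

1215-F then 3645-G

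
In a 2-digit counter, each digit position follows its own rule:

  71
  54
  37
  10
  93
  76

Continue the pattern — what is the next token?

59

First digit: 7, 5, 3, 1, 9, 7 → 5 (−2 each step, mod 10).
For the second digit, +3 each step, mod 10: 1, 4, 7, 0, 3, 6 → 9.
Combining the parts gives 59.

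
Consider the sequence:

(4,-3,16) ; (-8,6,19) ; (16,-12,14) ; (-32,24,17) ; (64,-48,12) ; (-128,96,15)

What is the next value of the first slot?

256

First slot: ×(-2) each step, so 4, -8, 16, -32, 64, -128 → 256.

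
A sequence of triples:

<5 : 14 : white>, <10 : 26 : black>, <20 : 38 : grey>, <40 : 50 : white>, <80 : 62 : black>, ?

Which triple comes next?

<160 : 74 : grey>

First slot: ×2 each step; 5, 10, 20, 40, 80 → 160.
Second slot: +12 each step, so 14, 26, 38, 50, 62 → 74.
For the shade, repeats white → black → grey: white, black, grey, white, black → grey.
Putting it together: <160 : 74 : grey>.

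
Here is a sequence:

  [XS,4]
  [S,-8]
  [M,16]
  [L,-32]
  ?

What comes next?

Size: XS, S, M, L → XL (runs through clothing sizes XS→XL).
Second entry: ×(-2) each step; 4, -8, 16, -32 → 64.
Combining the parts gives [XL,64].

[XL,64]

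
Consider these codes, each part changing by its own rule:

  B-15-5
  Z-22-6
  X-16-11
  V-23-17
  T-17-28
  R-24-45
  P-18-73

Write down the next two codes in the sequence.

Letter: letters move back 2 places in the alphabet, wrapping A→Z; B, Z, X, V, T, R, P → N → L.
Second component goes 15, 22, 16, 23, 17, 24, 18 → 25 → 19 (alternating steps +7, −6, +7, −6, …).
For the third component, each term is the sum of the two before it: 5, 6, 11, 17, 28, 45, 73 → 118 → 191.
Putting the parts together: N-25-118 and then L-19-191.

N-25-118, L-19-191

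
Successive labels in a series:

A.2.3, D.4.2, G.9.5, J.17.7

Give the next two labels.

M.28.12 then P.42.19

Letter — letters move forward 3 places in the alphabet: A, D, G, J → M → P.
Second component goes 2, 4, 9, 17 → 28 → 42 (differences are 2, 5, 8, … (increasing by 3 each time)).
Third component: 3, 2, 5, 7 → 12 → 19 (each term is the sum of the two before it).
So the next two labels are M.28.12 and P.42.19.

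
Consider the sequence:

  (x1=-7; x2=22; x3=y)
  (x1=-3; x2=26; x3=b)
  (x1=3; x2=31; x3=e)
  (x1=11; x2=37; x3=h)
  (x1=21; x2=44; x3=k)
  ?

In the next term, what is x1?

33

X1 — differences are 4, 6, 8, … (increasing by 2 each time): -7, -3, 3, 11, 21 → 33.
X2: differences are 4, 5, 6, … (increasing by 1 each time), so 22, 26, 31, 37, 44 → 52.
X3: letters move forward 3 places in the alphabet, wrapping Z→A, so y, b, e, h, k → n.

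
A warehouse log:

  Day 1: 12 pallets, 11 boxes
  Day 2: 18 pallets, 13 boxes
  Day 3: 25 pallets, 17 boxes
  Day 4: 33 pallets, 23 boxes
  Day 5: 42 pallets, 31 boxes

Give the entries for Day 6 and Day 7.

Pallets: differences are 6, 7, 8, … (increasing by 1 each time), so 12, 18, 25, 33, 42 → 52 → 63.
Boxes goes 11, 13, 17, 23, 31 → 41 → 53 (differences are 2, 4, 6, … (increasing by 2 each time)).
Putting the parts together: 52 pallets, 41 boxes and then 63 pallets, 53 boxes.

52 pallets, 41 boxes; 63 pallets, 53 boxes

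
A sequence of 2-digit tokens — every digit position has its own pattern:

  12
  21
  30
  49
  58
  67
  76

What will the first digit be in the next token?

8

First digit — +1 each step, mod 10: 1, 2, 3, 4, 5, 6, 7 → 8.
Second digit — −1 each step, mod 10: 2, 1, 0, 9, 8, 7, 6 → 5.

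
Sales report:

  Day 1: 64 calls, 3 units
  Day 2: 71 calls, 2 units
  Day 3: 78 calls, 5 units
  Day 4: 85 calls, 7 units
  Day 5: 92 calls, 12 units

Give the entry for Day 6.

Calls — +7 each step: 64, 71, 78, 85, 92 → 99.
Units — each term is the sum of the two before it: 3, 2, 5, 7, 12 → 19.
Combining the parts gives 99 calls, 19 units.

99 calls, 19 units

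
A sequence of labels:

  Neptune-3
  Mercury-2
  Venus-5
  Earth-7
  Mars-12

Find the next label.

Jupiter-19

For the planet, runs through the planets Mercury→Neptune: Neptune, Mercury, Venus, Earth, Mars → Jupiter.
Second component: each term is the sum of the two before it, so 3, 2, 5, 7, 12 → 19.
Putting it together: Jupiter-19.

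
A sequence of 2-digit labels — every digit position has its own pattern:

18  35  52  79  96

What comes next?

13

First digit: +2 each step, mod 10, so 1, 3, 5, 7, 9 → 1.
Second digit: −3 each step, mod 10, so 8, 5, 2, 9, 6 → 3.
So the next label is 13.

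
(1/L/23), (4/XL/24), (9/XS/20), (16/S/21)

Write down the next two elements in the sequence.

(25/M/17), (36/L/18)

First component — perfect squares: 1², 2², 3², …: 1, 4, 9, 16 → 25 → 36.
For the size, runs through clothing sizes XS→XL: L, XL, XS, S → M → L.
Third component: 23, 24, 20, 21 → 17 → 18 (alternating steps +1, −4, +1, −4, …).
Putting the parts together: (25/M/17) and then (36/L/18).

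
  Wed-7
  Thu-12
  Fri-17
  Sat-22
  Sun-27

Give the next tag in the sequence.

Mon-32

Day: runs through the weekdays Mon→Sun; Wed, Thu, Fri, Sat, Sun → Mon.
Second component — +5 each step: 7, 12, 17, 22, 27 → 32.
Combining the parts gives Mon-32.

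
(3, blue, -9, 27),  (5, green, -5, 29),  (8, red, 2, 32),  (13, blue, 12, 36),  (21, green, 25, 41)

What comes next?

First component — each term is the sum of the two before it: 3, 5, 8, 13, 21 → 34.
Colour: repeats blue → green → red, so blue, green, red, blue, green → red.
Third component: -9, -5, 2, 12, 25 → 41 (differences are 4, 7, 10, … (increasing by 3 each time)).
Fourth component — differences are 2, 3, 4, … (increasing by 1 each time): 27, 29, 32, 36, 41 → 47.
So the next element is (34, red, 41, 47).

(34, red, 41, 47)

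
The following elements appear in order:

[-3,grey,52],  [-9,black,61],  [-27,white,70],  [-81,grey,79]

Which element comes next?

First coordinate: ×3 each step; -3, -9, -27, -81 → -243.
Shade: repeats grey → black → white, so grey, black, white, grey → black.
Third coordinate: +9 each step, so 52, 61, 70, 79 → 88.
So the next element is [-243,black,88].

[-243,black,88]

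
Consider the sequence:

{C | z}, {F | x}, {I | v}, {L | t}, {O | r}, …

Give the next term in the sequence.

{R | p}

First letter: letters move forward 3 places in the alphabet, so C, F, I, L, O → R.
Second letter: letters move back 2 places in the alphabet, so z, x, v, t, r → p.
So the next term is {R | p}.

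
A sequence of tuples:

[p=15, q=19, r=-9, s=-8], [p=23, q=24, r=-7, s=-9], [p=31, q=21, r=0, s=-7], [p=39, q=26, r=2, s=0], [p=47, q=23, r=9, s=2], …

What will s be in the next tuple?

R — alternating steps +2, +7, +2, +7, …: -9, -7, 0, 2, 9 → 11.
S: -8, -9, -7, 0, 2 → 9 (always the previous value of the r).

9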